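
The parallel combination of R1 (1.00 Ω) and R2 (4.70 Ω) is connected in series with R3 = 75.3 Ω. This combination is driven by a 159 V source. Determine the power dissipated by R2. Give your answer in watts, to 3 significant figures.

0.631 W

Combine R1 and R2 into their parallel equivalent first, reducing the network to two series resistors.
R_p = (1.00×4.70)/(1.00+4.70) = 0.8246 Ω
R_total = R_p + 75.3 = 0.8246 + 75.3 = 76.12 Ω
I = V / R_total = 159 / 76.12 = 2.089 A
Voltage across the parallel pair: V_p = I × R_p = 2.089 × 0.8246 = 1.722 V
R2 has V_p across it, so P = V_p²/R2.
P_R2 = (1.722)² / 4.70 = 0.6311 W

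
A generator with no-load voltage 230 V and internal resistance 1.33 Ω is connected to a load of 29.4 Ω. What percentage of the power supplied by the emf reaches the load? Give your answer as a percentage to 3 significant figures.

95.7 %

Efficiency is P_load / P_total. With a series r and R sharing the same I, P = I²R for each, so η = R/(R+r).
η = R / (R + r) = 29.4 / (29.4 + 1.33) = 0.9567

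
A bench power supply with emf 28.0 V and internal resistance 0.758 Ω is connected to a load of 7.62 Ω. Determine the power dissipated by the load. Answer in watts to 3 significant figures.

Load and internal resistance form a series loop — compute the loop current, then the load power via I²R.
I = ε / (r + R) = 28.0 / (0.758 + 7.62) = 3.342 A
P_load = I² R = (3.342)² × 7.62 = 85.11 W

85.1 W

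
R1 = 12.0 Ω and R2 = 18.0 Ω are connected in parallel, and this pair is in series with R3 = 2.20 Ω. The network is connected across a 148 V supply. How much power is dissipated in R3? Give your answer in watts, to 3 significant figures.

545 W

First find R_p for the parallel pair, then treat R_p + R3 as a series loop.
R_p = (12.0×18.0)/(12.0+18.0) = 7.200 Ω
R_total = R_p + 2.20 = 7.200 + 2.20 = 9.400 Ω
I = V / R_total = 148 / 9.400 = 15.74 A
All the supply current flows through R3; use P = I²R3.
P_R3 = (15.74)² × 2.20 = 545.4 W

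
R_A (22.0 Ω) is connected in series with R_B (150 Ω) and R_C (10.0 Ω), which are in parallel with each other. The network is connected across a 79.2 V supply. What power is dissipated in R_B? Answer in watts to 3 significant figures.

3.73 W

First combine the parallel branches into one equivalent R_p, then R_A + R_p is a series pair.
R_p = (150×10.0)/(150+10.0) = 9.375 Ω
R_total = 22.0 + 9.375 = 31.38 Ω
I = V / R_total = 79.2 / 31.38 = 2.524 A
Voltage across the parallel pair: V_p = I × R_p = 2.524 × 9.375 = 23.67 V
R_B sees V_p directly, so P = V_p² / R_B.
P_R_B = (23.67)² / 150 = 3.734 W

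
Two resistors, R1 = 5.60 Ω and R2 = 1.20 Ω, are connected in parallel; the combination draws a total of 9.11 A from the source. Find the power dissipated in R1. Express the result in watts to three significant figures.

14.5 W

We need the common branch voltage; get it from I_total × R_eq, then P = V²/R for the branch.
1/R_eq = 1/5.60 + 1/1.20 ⇒ R_eq = 0.9882 Ω
V = I_total × R_eq = 9.110 × 0.9882 = 9.003 V
P_R1 = V² / R1 = (9.003)² / 5.60 = 14.47 W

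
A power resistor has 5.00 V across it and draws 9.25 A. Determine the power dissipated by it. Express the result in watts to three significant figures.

46.2 W

With V and I both given, power follows immediately from P = V I.
P = 5.00 V × 9.250 A = 46.25 W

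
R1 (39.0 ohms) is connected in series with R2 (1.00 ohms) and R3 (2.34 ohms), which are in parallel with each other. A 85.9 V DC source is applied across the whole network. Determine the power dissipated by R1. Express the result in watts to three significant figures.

Reduce the parallel pair to R_p first; the network is then a simple series string.
R_p = (1.00×2.34)/(1.00+2.34) = 0.7006 Ω
R_total = 39.0 + 0.7006 = 39.70 Ω
I = V / R_total = 85.9 / 39.70 = 2.164 A
R1 carries the full series current, so P = I²R.
P_R1 = (2.164)² × 39.0 = 182.6 W

183 W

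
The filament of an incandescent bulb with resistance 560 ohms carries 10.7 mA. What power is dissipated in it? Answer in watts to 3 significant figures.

With I and R stated, P = I²R applies in one step.
P = (0.01070 A)² × 560 Ω = 0.06411 W

0.0641 W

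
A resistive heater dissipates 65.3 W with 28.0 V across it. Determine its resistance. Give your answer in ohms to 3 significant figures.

Rearranging the power relation for the two known quantities gives R = V² / P.
R = (28.0)² / 65.3 = 12.01 Ω

12.0 Ω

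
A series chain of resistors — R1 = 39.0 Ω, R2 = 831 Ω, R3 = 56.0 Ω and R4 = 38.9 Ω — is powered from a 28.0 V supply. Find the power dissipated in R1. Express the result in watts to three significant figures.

0.0328 W

Series elements share the same current, so find I first, then use P = I²R.
R_total = 39.0 + 831 + 56.0 + 38.9 = 964.9 Ω
I = V / R_total = 28.0 / 964.9 = 0.02902 A
P_R1 = I² × R1 = (0.02902)² × 39.0 = 0.03284 W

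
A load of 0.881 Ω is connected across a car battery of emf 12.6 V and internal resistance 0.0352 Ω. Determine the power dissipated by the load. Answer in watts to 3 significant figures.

167 W

With r and R in series, I = ε/(r+R); the load dissipates I²R.
I = ε / (r + R) = 12.6 / (0.0352 + 0.881) = 13.75 A
P_load = I² R = (13.75)² × 0.881 = 166.6 W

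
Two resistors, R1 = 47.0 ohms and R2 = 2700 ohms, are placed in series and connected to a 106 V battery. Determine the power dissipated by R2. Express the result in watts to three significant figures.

In a series string the same current flows through every resistor — find that current, then P = I²R for the one we want.
R_total = 47.0 + 2700 = 2747 Ω
I = V / R_total = 106 / 2747 = 0.03859 A
P_R2 = I² × R2 = (0.03859)² × 2700 = 4.020 W

4.02 W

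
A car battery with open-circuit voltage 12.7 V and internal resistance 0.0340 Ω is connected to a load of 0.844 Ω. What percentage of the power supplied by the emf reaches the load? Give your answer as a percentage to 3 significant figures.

Both r and R carry the same current, so the power split is just the resistance split: η = R/(R+r).
η = R / (R + r) = 0.844 / (0.844 + 0.0340) = 0.9613

96.1 %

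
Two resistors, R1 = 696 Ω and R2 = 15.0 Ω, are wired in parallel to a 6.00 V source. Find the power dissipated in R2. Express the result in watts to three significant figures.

2.40 W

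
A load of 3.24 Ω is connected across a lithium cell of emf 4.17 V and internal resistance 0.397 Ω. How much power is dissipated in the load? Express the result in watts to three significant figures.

4.26 W

Load and internal resistance form a series loop — compute the loop current, then the load power via I²R.
I = ε / (r + R) = 4.17 / (0.397 + 3.24) = 1.147 A
P_load = I² R = (1.147)² × 3.24 = 4.259 W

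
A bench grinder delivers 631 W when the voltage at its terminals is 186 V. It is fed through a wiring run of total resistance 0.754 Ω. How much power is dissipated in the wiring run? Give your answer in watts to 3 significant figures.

8.68 W

Only the current and the line resistance are needed for the I²R loss.
I = P / V = 631 / 186 = 3.392 A through the wiring run.
P_line = I² R_line = (3.392)² × 0.754 = 8.678 W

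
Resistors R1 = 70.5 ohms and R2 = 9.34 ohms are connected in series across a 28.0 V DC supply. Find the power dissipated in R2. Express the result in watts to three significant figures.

Series elements share the same current, so find I first, then use P = I²R.
R_total = 70.5 + 9.34 = 79.84 Ω
I = V / R_total = 28.0 / 79.84 = 0.3507 A
P_R2 = I² × R2 = (0.3507)² × 9.34 = 1.149 W

1.15 W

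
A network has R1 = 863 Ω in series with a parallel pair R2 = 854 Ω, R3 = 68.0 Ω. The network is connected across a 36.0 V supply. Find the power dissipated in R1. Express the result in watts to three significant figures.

First combine the parallel branches into one equivalent R_p, then R1 + R_p is a series pair.
R_p = (854×68.0)/(854+68.0) = 62.98 Ω
R_total = 863 + 62.98 = 926.0 Ω
I = V / R_total = 36.0 / 926.0 = 0.03888 A
All the current flows through R1; use P = I²R.
P_R1 = (0.03888)² × 863 = 1.304 W

1.30 W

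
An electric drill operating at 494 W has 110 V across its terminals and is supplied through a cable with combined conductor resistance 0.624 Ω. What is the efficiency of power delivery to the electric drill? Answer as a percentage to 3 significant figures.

I = P / V = 494 / 110 = 4.491 A through the cable.
P_line = I² R_line = (4.491)² × 0.624 = 12.58 W
P_source = P_load + P_line = 494.0 + 12.58 = 506.6 W
η = P_load / P_source = 494.0 / 506.6 = 0.9752

97.5 %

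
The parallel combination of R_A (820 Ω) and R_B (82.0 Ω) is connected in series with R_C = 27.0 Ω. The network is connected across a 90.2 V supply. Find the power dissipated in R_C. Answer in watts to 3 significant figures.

21.3 W

Collapse the R_A‖R_B pair into one equivalent R_p; then R_p and R_C form a series string.
R_p = (820×82.0)/(820+82.0) = 74.55 Ω
R_total = R_p + 27.0 = 74.55 + 27.0 = 101.5 Ω
I = V / R_total = 90.2 / 101.5 = 0.8883 A
R_C is the series element, so its power is I²R.
P_R_C = (0.8883)² × 27.0 = 21.30 W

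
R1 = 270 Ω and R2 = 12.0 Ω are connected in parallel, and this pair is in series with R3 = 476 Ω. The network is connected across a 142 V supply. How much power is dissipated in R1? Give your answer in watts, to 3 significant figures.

Combine R1 and R2 into their parallel equivalent first, reducing the network to two series resistors.
R_p = (270×12.0)/(270+12.0) = 11.49 Ω
R_total = R_p + 476 = 11.49 + 476 = 487.5 Ω
I = V / R_total = 142 / 487.5 = 0.2913 A
Voltage across the parallel pair: V_p = I × R_p = 0.2913 × 11.49 = 3.347 V
R1 has V_p across it, so P = V_p²/R1.
P_R1 = (3.347)² / 270 = 0.04148 W

0.0415 W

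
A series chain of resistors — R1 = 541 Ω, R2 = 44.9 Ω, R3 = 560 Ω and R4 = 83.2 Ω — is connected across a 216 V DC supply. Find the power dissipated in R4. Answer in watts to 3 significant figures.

Since the resistors are in series they all carry the loop current I = V/R_total; the power in any one is I²R.
R_total = 541 + 44.9 + 560 + 83.2 = 1229 Ω
I = V / R_total = 216 / 1229 = 0.1757 A
P_R4 = I² × R4 = (0.1757)² × 83.2 = 2.570 W

2.57 W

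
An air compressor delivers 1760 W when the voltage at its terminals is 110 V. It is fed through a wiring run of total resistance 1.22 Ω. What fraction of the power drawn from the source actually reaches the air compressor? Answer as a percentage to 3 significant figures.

I = P / V = 1760 / 110 = 16.00 A through the wiring run.
P_line = I² R_line = (16.00)² × 1.22 = 312.3 W
P_source = P_load + P_line = 1760 + 312.3 = 2072 W
η = P_load / P_source = 1760 / 2072 = 0.8493

84.9 %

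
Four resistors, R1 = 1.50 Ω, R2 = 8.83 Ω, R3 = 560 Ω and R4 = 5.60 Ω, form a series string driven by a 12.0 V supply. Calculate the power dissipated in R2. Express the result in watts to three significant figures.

0.00383 W

Since the resistors are in series they all carry the loop current I = V/R_total; the power in any one is I²R.
R_total = 1.50 + 8.83 + 560 + 5.60 = 575.9 Ω
I = V / R_total = 12.0 / 575.9 = 0.02084 A
P_R2 = I² × R2 = (0.02084)² × 8.83 = 0.003833 W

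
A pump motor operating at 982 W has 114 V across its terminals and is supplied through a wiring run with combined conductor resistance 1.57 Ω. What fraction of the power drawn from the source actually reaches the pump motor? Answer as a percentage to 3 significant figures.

89.4 %

I = P / V = 982 / 114 = 8.614 A through the wiring run.
P_line = I² R_line = (8.614)² × 1.57 = 116.5 W
P_source = P_load + P_line = 982.0 + 116.5 = 1098 W
η = P_load / P_source = 982.0 / 1098 = 0.8939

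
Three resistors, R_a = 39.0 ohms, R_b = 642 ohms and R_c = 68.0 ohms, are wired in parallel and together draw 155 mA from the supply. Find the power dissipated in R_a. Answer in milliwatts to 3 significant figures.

351 mW

The branches share the same voltage, but only the total current is given — find V from the equivalent resistance first.
1/R_eq = 1/39.0 + 1/642 + 1/68.0 ⇒ R_eq = 23.86 Ω
V = I_total × R_eq = 0.1550 × 23.86 = 3.699 V
P_R_a = V² / R_a = (3.699)² / 39.0 = 0.3508 W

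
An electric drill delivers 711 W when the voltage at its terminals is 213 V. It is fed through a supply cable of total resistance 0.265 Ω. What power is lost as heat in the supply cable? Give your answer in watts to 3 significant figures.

The supply cable is a series resistance carrying the load current; its dissipation is I²R_line.
I = P / V = 711 / 213 = 3.338 A through the supply cable.
P_line = I² R_line = (3.338)² × 0.265 = 2.953 W

2.95 W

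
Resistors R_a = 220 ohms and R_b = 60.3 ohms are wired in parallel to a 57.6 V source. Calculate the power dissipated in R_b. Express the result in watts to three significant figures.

55.0 W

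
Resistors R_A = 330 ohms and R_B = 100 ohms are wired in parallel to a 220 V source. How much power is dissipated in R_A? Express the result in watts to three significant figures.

The supply voltage appears across each parallel branch — just use P = V²/R_A.
P_R_A = V² / R_A = (220)² / 330 Ω = 146.7 W

147 W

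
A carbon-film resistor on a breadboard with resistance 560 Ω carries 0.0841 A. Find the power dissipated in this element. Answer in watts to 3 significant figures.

3.96 W

The current through and the resistance of the element are both given; use P = I²R.
P = (0.08410 A)² × 560 Ω = 3.961 W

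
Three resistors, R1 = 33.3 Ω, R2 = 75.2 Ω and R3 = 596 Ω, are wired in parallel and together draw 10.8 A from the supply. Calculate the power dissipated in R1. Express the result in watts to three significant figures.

Parallel branches share V, not I — compute V via R_eq, then use V²/R for the target branch.
1/R_eq = 1/33.3 + 1/75.2 + 1/596 ⇒ R_eq = 22.22 Ω
V = I_total × R_eq = 10.80 × 22.22 = 240.0 V
P_R1 = V² / R1 = (240.0)² / 33.3 = 1729 W

1730 W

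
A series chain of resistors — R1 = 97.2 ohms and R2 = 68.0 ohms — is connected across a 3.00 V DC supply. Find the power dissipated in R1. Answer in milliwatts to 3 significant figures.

Series elements share the same current, so find I first, then use P = I²R.
R_total = 97.2 + 68.0 = 165.2 Ω
I = V / R_total = 3.00 / 165.2 = 0.01816 A
P_R1 = I² × R1 = (0.01816)² × 97.2 = 0.03205 W

32.1 mW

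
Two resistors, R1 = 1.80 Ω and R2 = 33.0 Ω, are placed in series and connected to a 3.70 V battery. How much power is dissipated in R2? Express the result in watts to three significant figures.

Since the resistors are in series they all carry the loop current I = V/R_total; the power in any one is I²R.
R_total = 1.80 + 33.0 = 34.80 Ω
I = V / R_total = 3.70 / 34.80 = 0.1063 A
P_R2 = I² × R2 = (0.1063)² × 33.0 = 0.3730 W

0.373 W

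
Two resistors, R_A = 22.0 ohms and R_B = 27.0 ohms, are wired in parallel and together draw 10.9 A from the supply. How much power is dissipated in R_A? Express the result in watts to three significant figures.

794 W

Parallel branches share V, not I — compute V via R_eq, then use V²/R for the target branch.
1/R_eq = 1/22.0 + 1/27.0 ⇒ R_eq = 12.12 Ω
V = I_total × R_eq = 10.90 × 12.12 = 132.1 V
P_R_A = V² / R_A = (132.1)² / 22.0 = 793.6 W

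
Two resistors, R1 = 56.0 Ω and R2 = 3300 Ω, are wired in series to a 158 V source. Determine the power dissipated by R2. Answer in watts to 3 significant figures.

Every series element carries the same I. Get I from the total resistance, then P = I² × R2.
R_total = 56.0 + 3300 = 3356 Ω
I = V / R_total = 158 / 3356 = 0.04708 A
P_R2 = I² × R2 = (0.04708)² × 3300 = 7.314 W

7.31 W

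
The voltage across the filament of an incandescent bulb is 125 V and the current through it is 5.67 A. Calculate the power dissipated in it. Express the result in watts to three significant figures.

V and I are known directly — P = V I, no intermediate step needed.
P = 125 V × 5.670 A = 708.8 W

709 W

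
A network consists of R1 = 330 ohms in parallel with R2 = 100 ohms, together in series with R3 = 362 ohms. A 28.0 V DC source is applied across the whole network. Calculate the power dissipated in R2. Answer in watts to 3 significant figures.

Collapse the R1‖R2 pair into one equivalent R_p; then R_p and R3 form a series string.
R_p = (330×100)/(330+100) = 76.74 Ω
R_total = R_p + 362 = 76.74 + 362 = 438.7 Ω
I = V / R_total = 28.0 / 438.7 = 0.06382 A
Voltage across the parallel pair: V_p = I × R_p = 0.06382 × 76.74 = 4.898 V
Use P = V²/R for R2 with V = V_p.
P_R2 = (4.898)² / 100 = 0.2399 W

0.240 W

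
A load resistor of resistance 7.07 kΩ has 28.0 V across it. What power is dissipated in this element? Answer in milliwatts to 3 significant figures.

111 mW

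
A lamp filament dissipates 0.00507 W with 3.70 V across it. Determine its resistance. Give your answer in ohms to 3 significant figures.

Inverting the appropriate power form: R = V² / P.
R = (3.70)² / 0.00507 = 2700 Ω

2700 Ω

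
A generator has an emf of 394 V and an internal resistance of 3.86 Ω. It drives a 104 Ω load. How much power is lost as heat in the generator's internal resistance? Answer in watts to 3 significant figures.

The internal resistance carries the same current as the load; P_int = I²r.
I = ε / (r + R) = 394 / (3.86 + 104) = 3.653 A
P_int = I² r = (3.653)² × 3.86 = 51.51 W

51.5 W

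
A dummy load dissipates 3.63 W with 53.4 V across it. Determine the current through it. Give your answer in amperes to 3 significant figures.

The two known quantities fix the third via I = P / V.
I = 3.63 / 53.4 = 0.06798 A

0.0680 A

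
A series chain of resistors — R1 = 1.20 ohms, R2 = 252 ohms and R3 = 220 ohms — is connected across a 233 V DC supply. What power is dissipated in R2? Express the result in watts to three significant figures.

Every series element carries the same I. Get I from the total resistance, then P = I² × R2.
R_total = 1.20 + 252 + 220 = 473.2 Ω
I = V / R_total = 233 / 473.2 = 0.4924 A
P_R2 = I² × R2 = (0.4924)² × 252 = 61.10 W

61.1 W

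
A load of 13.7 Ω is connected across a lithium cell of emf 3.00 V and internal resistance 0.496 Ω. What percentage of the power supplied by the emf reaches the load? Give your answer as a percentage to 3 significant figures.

The source delivers εI, of which I²R reaches the load and I²r is lost; since I is common, η = R/(R+r).
η = R / (R + r) = 13.7 / (13.7 + 0.496) = 0.9651

96.5 %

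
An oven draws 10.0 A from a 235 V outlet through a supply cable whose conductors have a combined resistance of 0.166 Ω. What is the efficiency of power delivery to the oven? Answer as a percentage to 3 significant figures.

99.3 %

The supply cable carries the full 10.0 A.
P_line = I² R_line = (10.00)² × 0.166 = 16.60 W
P_source = V I = 235 × 10.00 = 2350 W; P_load = 2333 W
η = P_load / P_source = 2333 / 2350 = 0.9929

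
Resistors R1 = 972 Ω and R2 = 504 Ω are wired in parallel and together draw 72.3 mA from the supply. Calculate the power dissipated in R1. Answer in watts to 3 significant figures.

0.592 W

Parallel branches share V, not I — compute V via R_eq, then use V²/R for the target branch.
1/R_eq = 1/972 + 1/504 ⇒ R_eq = 331.9 Ω
V = I_total × R_eq = 0.07230 × 331.9 = 24.00 V
P_R1 = V² / R1 = (24.00)² / 972 = 0.5924 W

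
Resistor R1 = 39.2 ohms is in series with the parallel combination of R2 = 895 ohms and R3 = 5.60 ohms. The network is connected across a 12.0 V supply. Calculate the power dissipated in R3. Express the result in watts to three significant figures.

0.397 W

Reduce the parallel pair to R_p first; the network is then a simple series string.
R_p = (895×5.60)/(895+5.60) = 5.565 Ω
R_total = 39.2 + 5.565 = 44.77 Ω
I = V / R_total = 12.0 / 44.77 = 0.2681 A
Voltage across the parallel pair: V_p = I × R_p = 0.2681 × 5.565 = 1.492 V
With V_p across R3, its power is V_p²/R3.
P_R3 = (1.492)² / 5.60 = 0.3974 W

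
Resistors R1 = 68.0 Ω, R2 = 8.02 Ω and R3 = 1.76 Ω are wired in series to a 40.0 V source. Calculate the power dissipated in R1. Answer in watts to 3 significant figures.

Since the resistors are in series they all carry the loop current I = V/R_total; the power in any one is I²R.
R_total = 68.0 + 8.02 + 1.76 = 77.78 Ω
I = V / R_total = 40.0 / 77.78 = 0.5143 A
P_R1 = I² × R1 = (0.5143)² × 68.0 = 17.98 W

18.0 W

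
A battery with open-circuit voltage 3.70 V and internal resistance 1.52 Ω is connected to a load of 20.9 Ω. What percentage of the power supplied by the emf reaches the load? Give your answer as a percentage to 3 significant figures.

93.2 %

The source delivers εI, of which I²R reaches the load and I²r is lost; since I is common, η = R/(R+r).
η = R / (R + r) = 20.9 / (20.9 + 1.52) = 0.9322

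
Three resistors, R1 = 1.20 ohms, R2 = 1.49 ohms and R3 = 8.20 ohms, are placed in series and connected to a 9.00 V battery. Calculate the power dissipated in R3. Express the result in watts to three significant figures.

5.60 W

In a series string the same current flows through every resistor — find that current, then P = I²R for the one we want.
R_total = 1.20 + 1.49 + 8.20 = 10.89 Ω
I = V / R_total = 9.00 / 10.89 = 0.8264 A
P_R3 = I² × R3 = (0.8264)² × 8.20 = 5.601 W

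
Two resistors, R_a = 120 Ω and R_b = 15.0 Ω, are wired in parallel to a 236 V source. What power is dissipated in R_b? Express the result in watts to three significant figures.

3710 W

Every branch has 236 V across it, so for R_b the power is simply V²/R.
P_R_b = V² / R_b = (236)² / 15.0 Ω = 3713 W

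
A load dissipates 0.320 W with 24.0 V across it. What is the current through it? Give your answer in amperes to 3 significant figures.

Rearranging the power relation for the two known quantities gives I = P / V.
I = 0.320 / 24.0 = 0.01333 A

0.0133 A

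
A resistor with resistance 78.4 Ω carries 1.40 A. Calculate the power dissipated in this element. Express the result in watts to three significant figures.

154 W

With I and R stated, P = I²R applies in one step.
P = (1.400 A)² × 78.4 Ω = 153.7 W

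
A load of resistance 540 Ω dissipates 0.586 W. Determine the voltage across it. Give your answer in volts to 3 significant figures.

The two known quantities fix the third via V = √(P R).
V = √(0.586 × 540) = 17.79 V

17.8 V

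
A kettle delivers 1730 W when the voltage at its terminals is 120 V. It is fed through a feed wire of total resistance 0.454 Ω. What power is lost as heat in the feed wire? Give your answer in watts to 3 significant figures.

94.4 W

The feed wire and load are in series, so the same current flows in both; the loss is I²R_line.
I = P / V = 1730 / 120 = 14.42 A through the feed wire.
P_line = I² R_line = (14.42)² × 0.454 = 94.36 W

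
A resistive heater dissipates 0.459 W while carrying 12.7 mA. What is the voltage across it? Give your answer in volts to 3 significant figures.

36.1 V

Rearranging the power relation for the two known quantities gives V = P / I.
V = 0.459 / 0.01270 = 36.14 V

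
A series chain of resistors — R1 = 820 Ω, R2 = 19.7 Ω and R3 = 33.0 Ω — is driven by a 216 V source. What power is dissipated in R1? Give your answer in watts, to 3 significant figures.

50.2 W

In a series string the same current flows through every resistor — find that current, then P = I²R for the one we want.
R_total = 820 + 19.7 + 33.0 = 872.7 Ω
I = V / R_total = 216 / 872.7 = 0.2475 A
P_R1 = I² × R1 = (0.2475)² × 820 = 50.23 W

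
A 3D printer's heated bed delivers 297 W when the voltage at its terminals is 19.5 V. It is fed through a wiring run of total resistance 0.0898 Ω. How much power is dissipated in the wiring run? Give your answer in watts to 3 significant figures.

20.8 W

The wiring run is a series resistance carrying the load current; its dissipation is I²R_line.
I = P / V = 297 / 19.5 = 15.23 A through the wiring run.
P_line = I² R_line = (15.23)² × 0.0898 = 20.83 W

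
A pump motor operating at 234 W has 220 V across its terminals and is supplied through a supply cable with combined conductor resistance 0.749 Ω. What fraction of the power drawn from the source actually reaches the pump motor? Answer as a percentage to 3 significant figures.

I = P / V = 234 / 220 = 1.064 A through the supply cable.
P_line = I² R_line = (1.064)² × 0.749 = 0.8474 W
P_source = P_load + P_line = 234.0 + 0.8474 = 234.8 W
η = P_load / P_source = 234.0 / 234.8 = 0.9964

99.6 %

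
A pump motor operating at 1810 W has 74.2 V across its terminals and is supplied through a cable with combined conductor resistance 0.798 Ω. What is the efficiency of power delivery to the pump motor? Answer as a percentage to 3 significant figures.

I = P / V = 1810 / 74.2 = 24.39 A through the cable.
P_line = I² R_line = (24.39)² × 0.798 = 474.8 W
P_source = P_load + P_line = 1810 + 474.8 = 2285 W
η = P_load / P_source = 1810 / 2285 = 0.7922

79.2 %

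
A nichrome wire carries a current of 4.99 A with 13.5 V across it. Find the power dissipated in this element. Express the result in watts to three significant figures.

With V and I both given, power follows immediately from P = V I.
P = 13.5 V × 4.990 A = 67.37 W

67.4 W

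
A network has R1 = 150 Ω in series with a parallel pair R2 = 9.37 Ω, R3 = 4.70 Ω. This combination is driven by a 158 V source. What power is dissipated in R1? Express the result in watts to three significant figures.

First combine the parallel branches into one equivalent R_p, then R1 + R_p is a series pair.
R_p = (9.37×4.70)/(9.37+4.70) = 3.130 Ω
R_total = 150 + 3.130 = 153.1 Ω
I = V / R_total = 158 / 153.1 = 1.032 A
The full supply current passes through R1: P = I²R.
P_R1 = (1.032)² × 150 = 159.7 W

160 W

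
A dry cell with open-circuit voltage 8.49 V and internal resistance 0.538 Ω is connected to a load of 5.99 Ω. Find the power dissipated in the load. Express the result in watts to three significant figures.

With r and R in series, I = ε/(r+R); the load dissipates I²R.
I = ε / (r + R) = 8.49 / (0.538 + 5.99) = 1.301 A
P_load = I² R = (1.301)² × 5.99 = 10.13 W

10.1 W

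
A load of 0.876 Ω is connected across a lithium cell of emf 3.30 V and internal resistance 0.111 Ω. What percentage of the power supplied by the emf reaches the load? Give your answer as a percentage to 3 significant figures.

88.8 %

Efficiency is P_load / P_total. With a series r and R sharing the same I, P = I²R for each, so η = R/(R+r).
η = R / (R + r) = 0.876 / (0.876 + 0.111) = 0.8875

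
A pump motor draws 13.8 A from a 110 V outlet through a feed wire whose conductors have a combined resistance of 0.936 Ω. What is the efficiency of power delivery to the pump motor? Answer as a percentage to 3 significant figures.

The feed wire carries the full 13.8 A.
P_line = I² R_line = (13.80)² × 0.936 = 178.3 W
P_source = V I = 110 × 13.80 = 1518 W; P_load = 1340 W
η = P_load / P_source = 1340 / 1518 = 0.8826

88.3 %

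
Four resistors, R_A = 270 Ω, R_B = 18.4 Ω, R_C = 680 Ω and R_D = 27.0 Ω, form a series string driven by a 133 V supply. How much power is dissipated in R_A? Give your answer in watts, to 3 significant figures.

Series elements share the same current, so find I first, then use P = I²R.
R_total = 270 + 18.4 + 680 + 27.0 = 995.4 Ω
I = V / R_total = 133 / 995.4 = 0.1336 A
P_R_A = I² × R_A = (0.1336)² × 270 = 4.820 W

4.82 W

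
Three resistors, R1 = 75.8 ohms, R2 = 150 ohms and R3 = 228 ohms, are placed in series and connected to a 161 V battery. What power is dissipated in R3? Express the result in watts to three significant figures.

The current is common to all series resistors; compute it, then apply P = I²R for the target.
R_total = 75.8 + 150 + 228 = 453.8 Ω
I = V / R_total = 161 / 453.8 = 0.3548 A
P_R3 = I² × R3 = (0.3548)² × 228 = 28.70 W

28.7 W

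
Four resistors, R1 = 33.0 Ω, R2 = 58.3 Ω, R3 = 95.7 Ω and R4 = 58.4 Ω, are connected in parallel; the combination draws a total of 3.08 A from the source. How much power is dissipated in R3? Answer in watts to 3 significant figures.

17.6 W

The branches share the same voltage, but only the total current is given — find V from the equivalent resistance first.
1/R_eq = 1/33.0 + 1/58.3 + 1/95.7 + 1/58.4 ⇒ R_eq = 13.33 Ω
V = I_total × R_eq = 3.080 × 13.33 = 41.05 V
P_R3 = V² / R3 = (41.05)² / 95.7 = 17.61 W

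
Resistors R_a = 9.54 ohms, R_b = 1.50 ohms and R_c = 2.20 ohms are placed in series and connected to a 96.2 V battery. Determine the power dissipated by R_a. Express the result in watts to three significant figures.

Series elements share the same current, so find I first, then use P = I²R.
R_total = 9.54 + 1.50 + 2.20 = 13.24 Ω
I = V / R_total = 96.2 / 13.24 = 7.266 A
P_R_a = I² × R_a = (7.266)² × 9.54 = 503.6 W

504 W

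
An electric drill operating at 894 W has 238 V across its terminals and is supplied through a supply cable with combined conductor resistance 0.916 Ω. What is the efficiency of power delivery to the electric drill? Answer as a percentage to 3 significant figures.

98.6 %

I = P / V = 894 / 238 = 3.756 A through the supply cable.
P_line = I² R_line = (3.756)² × 0.916 = 12.92 W
P_source = P_load + P_line = 894.0 + 12.92 = 906.9 W
η = P_load / P_source = 894.0 / 906.9 = 0.9857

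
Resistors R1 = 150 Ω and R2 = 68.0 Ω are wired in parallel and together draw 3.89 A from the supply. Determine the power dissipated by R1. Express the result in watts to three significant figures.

The branches share the same voltage, but only the total current is given — find V from the equivalent resistance first.
1/R_eq = 1/150 + 1/68.0 ⇒ R_eq = 46.79 Ω
V = I_total × R_eq = 3.890 × 46.79 = 182.0 V
P_R1 = V² / R1 = (182.0)² / 150 = 220.8 W

221 W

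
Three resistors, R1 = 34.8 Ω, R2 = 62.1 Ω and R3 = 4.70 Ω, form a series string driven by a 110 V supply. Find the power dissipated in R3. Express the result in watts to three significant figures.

Every series element carries the same I. Get I from the total resistance, then P = I² × R3.
R_total = 34.8 + 62.1 + 4.70 = 101.6 Ω
I = V / R_total = 110 / 101.6 = 1.083 A
P_R3 = I² × R3 = (1.083)² × 4.70 = 5.509 W

5.51 W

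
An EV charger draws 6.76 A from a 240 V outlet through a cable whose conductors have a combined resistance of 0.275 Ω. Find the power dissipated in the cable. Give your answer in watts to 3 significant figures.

12.6 W

Line loss is just I²R for the cable — we know both I and R_line directly.
The cable carries the full 6.76 A.
P_line = I² R_line = (6.760)² × 0.275 = 12.57 W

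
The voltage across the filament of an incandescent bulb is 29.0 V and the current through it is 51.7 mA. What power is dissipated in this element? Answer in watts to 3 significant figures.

1.50 W

With V and I both given, power follows immediately from P = V I.
P = 29.0 V × 0.05170 A = 1.499 W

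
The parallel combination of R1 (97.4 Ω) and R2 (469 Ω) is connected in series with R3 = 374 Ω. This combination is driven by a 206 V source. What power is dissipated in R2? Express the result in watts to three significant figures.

2.85 W

Collapse the R1‖R2 pair into one equivalent R_p; then R_p and R3 form a series string.
R_p = (97.4×469)/(97.4+469) = 80.65 Ω
R_total = R_p + 374 = 80.65 + 374 = 454.7 Ω
I = V / R_total = 206 / 454.7 = 0.4531 A
Voltage across the parallel pair: V_p = I × R_p = 0.4531 × 80.65 = 36.54 V
Use P = V²/R for R2 with V = V_p.
P_R2 = (36.54)² / 469 = 2.847 W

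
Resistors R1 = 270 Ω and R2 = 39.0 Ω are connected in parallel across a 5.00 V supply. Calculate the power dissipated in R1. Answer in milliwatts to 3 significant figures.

92.6 mW

Every branch has 5.00 V across it, so for R1 the power is simply V²/R.
P_R1 = V² / R1 = (5.00)² / 270 Ω = 0.09259 W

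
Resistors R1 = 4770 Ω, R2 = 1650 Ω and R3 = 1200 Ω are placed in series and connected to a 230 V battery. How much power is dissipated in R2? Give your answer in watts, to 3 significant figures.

1.50 W

Since the resistors are in series they all carry the loop current I = V/R_total; the power in any one is I²R.
R_total = 4770 + 1650 + 1200 = 7620 Ω
I = V / R_total = 230 / 7620 = 0.03018 A
P_R2 = I² × R2 = (0.03018)² × 1650 = 1.503 W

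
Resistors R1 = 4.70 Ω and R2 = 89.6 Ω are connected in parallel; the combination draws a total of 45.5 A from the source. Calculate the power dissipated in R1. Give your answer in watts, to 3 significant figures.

We need the common branch voltage; get it from I_total × R_eq, then P = V²/R for the branch.
1/R_eq = 1/4.70 + 1/89.6 ⇒ R_eq = 4.466 Ω
V = I_total × R_eq = 45.50 × 4.466 = 203.2 V
P_R1 = V² / R1 = (203.2)² / 4.70 = 8784 W

8780 W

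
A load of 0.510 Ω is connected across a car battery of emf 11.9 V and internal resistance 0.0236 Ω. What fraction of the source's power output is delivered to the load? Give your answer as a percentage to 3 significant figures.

95.6 %

The source delivers εI, of which I²R reaches the load and I²r is lost; since I is common, η = R/(R+r).
η = R / (R + r) = 0.510 / (0.510 + 0.0236) = 0.9558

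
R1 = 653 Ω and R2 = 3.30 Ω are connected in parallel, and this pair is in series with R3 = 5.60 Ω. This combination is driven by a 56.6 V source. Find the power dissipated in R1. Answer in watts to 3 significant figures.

0.670 W

Reduce the parallel combination to a single R_p; the circuit then becomes R_p in series with the remaining resistor.
R_p = (653×3.30)/(653+3.30) = 3.283 Ω
R_total = R_p + 5.60 = 3.283 + 5.60 = 8.883 Ω
I = V / R_total = 56.6 / 8.883 = 6.371 A
Voltage across the parallel pair: V_p = I × R_p = 6.371 × 3.283 = 20.92 V
Use P = V²/R for R1 with V = V_p.
P_R1 = (20.92)² / 653 = 0.6702 W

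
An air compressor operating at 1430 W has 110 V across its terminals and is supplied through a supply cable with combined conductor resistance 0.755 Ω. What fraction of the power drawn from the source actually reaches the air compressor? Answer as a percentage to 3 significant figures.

91.8 %

I = P / V = 1430 / 110 = 13.00 A through the supply cable.
P_line = I² R_line = (13.00)² × 0.755 = 127.6 W
P_source = P_load + P_line = 1430 + 127.6 = 1558 W
η = P_load / P_source = 1430 / 1558 = 0.9181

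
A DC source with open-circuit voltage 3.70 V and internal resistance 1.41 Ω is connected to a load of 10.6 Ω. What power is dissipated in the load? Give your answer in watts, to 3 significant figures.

Load and internal resistance form a series loop — compute the loop current, then the load power via I²R.
I = ε / (r + R) = 3.70 / (1.41 + 10.6) = 0.3081 A
P_load = I² R = (0.3081)² × 10.6 = 1.006 W

1.01 W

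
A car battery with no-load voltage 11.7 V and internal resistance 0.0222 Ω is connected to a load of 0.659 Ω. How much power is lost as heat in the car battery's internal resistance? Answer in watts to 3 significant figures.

Internal loss is I²r, with I set by the total series resistance r+R.
I = ε / (r + R) = 11.7 / (0.0222 + 0.659) = 17.18 A
P_int = I² r = (17.18)² × 0.0222 = 6.549 W

6.55 W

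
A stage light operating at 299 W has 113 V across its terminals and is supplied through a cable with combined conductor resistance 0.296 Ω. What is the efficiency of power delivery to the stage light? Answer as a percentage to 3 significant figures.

I = P / V = 299 / 113 = 2.646 A through the cable.
P_line = I² R_line = (2.646)² × 0.296 = 2.072 W
P_source = P_load + P_line = 299.0 + 2.072 = 301.1 W
η = P_load / P_source = 299.0 / 301.1 = 0.9931

99.3 %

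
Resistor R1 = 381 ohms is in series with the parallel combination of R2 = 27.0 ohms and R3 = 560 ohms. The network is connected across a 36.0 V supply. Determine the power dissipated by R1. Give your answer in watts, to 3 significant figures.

2.98 W

Reduce the parallel pair to R_p first; the network is then a simple series string.
R_p = (27.0×560)/(27.0+560) = 25.76 Ω
R_total = 381 + 25.76 = 406.8 Ω
I = V / R_total = 36.0 / 406.8 = 0.08850 A
The full supply current passes through R1: P = I²R.
P_R1 = (0.08850)² × 381 = 2.984 W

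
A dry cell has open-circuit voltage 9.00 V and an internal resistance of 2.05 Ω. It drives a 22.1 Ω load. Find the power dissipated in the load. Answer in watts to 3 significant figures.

3.07 W

Find the circuit current first, then P = I²R for the load (series elements share I).
I = ε / (r + R) = 9.00 / (2.05 + 22.1) = 0.3727 A
P_load = I² R = (0.3727)² × 22.1 = 3.069 W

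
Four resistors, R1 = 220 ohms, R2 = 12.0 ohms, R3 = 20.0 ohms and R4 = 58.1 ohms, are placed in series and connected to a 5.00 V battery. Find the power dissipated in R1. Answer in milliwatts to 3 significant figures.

57.2 mW

Series elements share the same current, so find I first, then use P = I²R.
R_total = 220 + 12.0 + 20.0 + 58.1 = 310.1 Ω
I = V / R_total = 5.00 / 310.1 = 0.01612 A
P_R1 = I² × R1 = (0.01612)² × 220 = 0.05720 W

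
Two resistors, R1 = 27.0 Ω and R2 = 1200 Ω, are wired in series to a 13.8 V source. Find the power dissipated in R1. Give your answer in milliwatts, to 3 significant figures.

3.42 mW

Every series element carries the same I. Get I from the total resistance, then P = I² × R1.
R_total = 27.0 + 1200 = 1227 Ω
I = V / R_total = 13.8 / 1227 = 0.01125 A
P_R1 = I² × R1 = (0.01125)² × 27.0 = 0.003415 W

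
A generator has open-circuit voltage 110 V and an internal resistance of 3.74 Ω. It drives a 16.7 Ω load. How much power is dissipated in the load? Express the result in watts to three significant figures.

With r and R in series, I = ε/(r+R); the load dissipates I²R.
I = ε / (r + R) = 110 / (3.74 + 16.7) = 5.382 A
P_load = I² R = (5.382)² × 16.7 = 483.7 W

484 W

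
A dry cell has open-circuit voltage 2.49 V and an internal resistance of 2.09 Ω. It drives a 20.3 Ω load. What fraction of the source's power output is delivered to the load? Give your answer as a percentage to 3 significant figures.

90.7 %

The source delivers εI, of which I²R reaches the load and I²r is lost; since I is common, η = R/(R+r).
η = R / (R + r) = 20.3 / (20.3 + 2.09) = 0.9067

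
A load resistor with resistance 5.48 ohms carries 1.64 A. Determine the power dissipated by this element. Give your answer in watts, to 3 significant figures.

Knowing I and R, the power is just I²R — no need to find V first.
P = (1.640 A)² × 5.48 Ω = 14.74 W

14.7 W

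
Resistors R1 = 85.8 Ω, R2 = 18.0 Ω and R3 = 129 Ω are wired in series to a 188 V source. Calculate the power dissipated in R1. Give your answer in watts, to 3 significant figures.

The current is common to all series resistors; compute it, then apply P = I²R for the target.
R_total = 85.8 + 18.0 + 129 = 232.8 Ω
I = V / R_total = 188 / 232.8 = 0.8076 A
P_R1 = I² × R1 = (0.8076)² × 85.8 = 55.95 W

56.0 W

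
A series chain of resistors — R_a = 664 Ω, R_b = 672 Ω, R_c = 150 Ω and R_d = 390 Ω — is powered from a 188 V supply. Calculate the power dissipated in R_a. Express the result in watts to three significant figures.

6.67 W

Series elements share the same current, so find I first, then use P = I²R.
R_total = 664 + 672 + 150 + 390 = 1876 Ω
I = V / R_total = 188 / 1876 = 0.1002 A
P_R_a = I² × R_a = (0.1002)² × 664 = 6.668 W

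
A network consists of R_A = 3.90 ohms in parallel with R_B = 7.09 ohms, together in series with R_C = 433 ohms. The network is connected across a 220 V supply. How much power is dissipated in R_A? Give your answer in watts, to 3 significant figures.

0.414 W

Collapse the R_A‖R_B pair into one equivalent R_p; then R_p and R_C form a series string.
R_p = (3.90×7.09)/(3.90+7.09) = 2.516 Ω
R_total = R_p + 433 = 2.516 + 433 = 435.5 Ω
I = V / R_total = 220 / 435.5 = 0.5051 A
Voltage across the parallel pair: V_p = I × R_p = 0.5051 × 2.516 = 1.271 V
R_A has V_p across it, so P = V_p²/R_A.
P_R_A = (1.271)² / 3.90 = 0.4142 W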